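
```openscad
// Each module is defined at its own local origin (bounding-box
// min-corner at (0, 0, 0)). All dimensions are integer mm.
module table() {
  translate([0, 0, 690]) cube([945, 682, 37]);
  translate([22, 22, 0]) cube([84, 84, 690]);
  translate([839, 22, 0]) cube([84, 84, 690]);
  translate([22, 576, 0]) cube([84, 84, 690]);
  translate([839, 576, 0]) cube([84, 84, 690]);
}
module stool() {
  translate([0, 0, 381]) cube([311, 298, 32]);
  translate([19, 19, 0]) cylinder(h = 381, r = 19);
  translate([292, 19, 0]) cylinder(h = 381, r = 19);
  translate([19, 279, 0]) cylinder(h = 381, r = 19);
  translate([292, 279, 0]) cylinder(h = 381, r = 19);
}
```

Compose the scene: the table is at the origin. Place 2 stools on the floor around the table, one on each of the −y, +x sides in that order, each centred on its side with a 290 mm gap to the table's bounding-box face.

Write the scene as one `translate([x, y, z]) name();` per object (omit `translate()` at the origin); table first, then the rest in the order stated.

table();
translate([317, -588, 0]) stool();
translate([1235, 192, 0]) stool();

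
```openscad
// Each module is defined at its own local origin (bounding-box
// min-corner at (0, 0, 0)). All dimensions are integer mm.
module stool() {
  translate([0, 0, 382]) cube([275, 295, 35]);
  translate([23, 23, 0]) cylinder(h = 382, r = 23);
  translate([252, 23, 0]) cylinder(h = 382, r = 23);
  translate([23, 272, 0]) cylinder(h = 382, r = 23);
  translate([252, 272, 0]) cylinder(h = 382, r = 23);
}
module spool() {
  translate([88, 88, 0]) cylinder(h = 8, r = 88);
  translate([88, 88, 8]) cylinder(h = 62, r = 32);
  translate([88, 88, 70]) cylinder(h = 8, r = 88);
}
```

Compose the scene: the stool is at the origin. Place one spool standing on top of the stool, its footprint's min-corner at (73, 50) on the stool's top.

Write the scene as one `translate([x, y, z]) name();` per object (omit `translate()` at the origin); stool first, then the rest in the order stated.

stool();
translate([73, 50, 417]) spool();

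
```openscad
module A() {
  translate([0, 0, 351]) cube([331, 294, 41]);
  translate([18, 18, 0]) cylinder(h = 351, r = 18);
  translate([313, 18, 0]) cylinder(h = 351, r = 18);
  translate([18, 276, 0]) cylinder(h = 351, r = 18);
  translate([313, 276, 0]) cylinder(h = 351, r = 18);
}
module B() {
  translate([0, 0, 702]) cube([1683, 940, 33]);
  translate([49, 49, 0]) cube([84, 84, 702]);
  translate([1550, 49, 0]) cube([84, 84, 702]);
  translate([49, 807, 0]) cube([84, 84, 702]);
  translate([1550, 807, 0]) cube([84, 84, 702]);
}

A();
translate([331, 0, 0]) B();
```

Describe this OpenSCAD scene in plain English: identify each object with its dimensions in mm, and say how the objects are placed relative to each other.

A is a four-legged stool. The seat is 331×294 mm, 41 mm thick, top at z = 392 mm. It stands on four round legs, each 36 mm in diameter, from z = 0 to the seat underside, each leg's axis is inset half a diameter from the nearest pair of seat edges (so the leg's bounding box is flush with the corner).

B is a rectangular dining table. The top is 1683×940×33 mm with its upper surface at z = 735 mm. It stands on four 84×84 mm square legs, each inset 49 mm from the nearest pair of top edges, running from the floor to the underside of the top.

The table is against the stool's +x side, with their −y faces flush.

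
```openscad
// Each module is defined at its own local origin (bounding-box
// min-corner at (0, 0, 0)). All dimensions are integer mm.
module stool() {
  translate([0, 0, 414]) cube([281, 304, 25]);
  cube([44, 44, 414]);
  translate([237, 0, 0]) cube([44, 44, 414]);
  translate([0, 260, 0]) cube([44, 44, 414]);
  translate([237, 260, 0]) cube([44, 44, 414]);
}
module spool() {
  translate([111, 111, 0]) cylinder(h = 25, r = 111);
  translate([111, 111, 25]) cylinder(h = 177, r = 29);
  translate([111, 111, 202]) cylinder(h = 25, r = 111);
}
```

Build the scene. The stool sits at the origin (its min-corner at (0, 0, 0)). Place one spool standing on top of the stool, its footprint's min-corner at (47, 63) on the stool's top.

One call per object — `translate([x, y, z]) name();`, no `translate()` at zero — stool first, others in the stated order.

stool();
translate([47, 63, 439]) spool();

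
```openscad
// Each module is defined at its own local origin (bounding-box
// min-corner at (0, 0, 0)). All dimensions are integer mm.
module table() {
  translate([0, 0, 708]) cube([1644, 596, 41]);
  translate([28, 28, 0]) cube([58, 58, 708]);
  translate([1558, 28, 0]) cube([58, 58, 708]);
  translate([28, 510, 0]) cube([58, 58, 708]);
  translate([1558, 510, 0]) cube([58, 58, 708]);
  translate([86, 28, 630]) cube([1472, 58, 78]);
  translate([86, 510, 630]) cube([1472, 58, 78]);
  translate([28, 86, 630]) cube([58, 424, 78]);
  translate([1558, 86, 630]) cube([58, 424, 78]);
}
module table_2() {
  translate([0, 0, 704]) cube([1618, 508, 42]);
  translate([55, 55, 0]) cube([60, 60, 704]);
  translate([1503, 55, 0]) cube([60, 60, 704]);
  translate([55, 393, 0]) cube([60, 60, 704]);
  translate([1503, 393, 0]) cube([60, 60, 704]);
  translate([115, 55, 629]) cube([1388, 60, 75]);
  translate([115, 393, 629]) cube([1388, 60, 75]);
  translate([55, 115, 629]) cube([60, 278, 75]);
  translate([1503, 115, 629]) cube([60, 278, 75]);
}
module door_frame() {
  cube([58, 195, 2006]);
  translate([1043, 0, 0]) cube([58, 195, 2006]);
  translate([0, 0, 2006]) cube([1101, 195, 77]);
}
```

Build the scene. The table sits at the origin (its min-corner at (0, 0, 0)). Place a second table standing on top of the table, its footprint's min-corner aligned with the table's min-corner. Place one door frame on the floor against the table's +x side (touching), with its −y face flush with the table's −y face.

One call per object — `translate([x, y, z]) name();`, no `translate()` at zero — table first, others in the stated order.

table();
translate([0, 0, 749]) table_2();
translate([1644, 0, 0]) door_frame();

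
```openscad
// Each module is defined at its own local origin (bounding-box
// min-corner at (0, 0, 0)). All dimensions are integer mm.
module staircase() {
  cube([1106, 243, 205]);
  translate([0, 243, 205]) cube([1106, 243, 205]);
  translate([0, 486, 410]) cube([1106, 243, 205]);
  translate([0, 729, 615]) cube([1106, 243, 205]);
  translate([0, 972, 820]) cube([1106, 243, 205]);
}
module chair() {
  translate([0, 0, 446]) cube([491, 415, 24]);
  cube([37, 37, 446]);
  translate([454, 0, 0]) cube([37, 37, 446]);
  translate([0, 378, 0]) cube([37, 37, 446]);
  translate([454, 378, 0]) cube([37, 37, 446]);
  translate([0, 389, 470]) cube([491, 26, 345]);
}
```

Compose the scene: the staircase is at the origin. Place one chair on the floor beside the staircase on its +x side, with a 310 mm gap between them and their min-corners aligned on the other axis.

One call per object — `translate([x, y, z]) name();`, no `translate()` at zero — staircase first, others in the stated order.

staircase();
translate([1416, 0, 0]) chair();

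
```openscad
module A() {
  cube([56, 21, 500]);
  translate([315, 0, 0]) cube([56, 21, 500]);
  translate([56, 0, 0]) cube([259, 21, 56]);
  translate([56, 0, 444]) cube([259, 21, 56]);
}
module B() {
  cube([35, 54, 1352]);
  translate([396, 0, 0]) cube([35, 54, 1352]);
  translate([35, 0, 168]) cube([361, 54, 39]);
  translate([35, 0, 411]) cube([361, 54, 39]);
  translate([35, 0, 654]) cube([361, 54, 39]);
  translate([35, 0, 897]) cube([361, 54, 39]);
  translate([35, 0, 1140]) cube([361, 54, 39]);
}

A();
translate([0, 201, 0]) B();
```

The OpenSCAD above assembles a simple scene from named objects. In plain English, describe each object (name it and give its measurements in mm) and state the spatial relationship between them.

A is a picture frame with a 259×388 mm rectangular opening (x by z) and a uniform 56 mm border on every side. Frame depth is 21 mm along y. It is built from two vertical stiles running the full outside height and two horizontal rails spanning the gap between the stiles.

B is a wooden ladder with two side rails of 35×54 mm section and 1352 mm height, set 431 mm apart overall. Between them run 5 rectangular rungs (54 mm deep, 39 mm thick), front faces flush with the rails' −y face. The bottom of the first rung is 168 mm above the floor and each subsequent rung is 243 mm higher than the one below.

The ladder is on the floor beside the picture frame on its +y side.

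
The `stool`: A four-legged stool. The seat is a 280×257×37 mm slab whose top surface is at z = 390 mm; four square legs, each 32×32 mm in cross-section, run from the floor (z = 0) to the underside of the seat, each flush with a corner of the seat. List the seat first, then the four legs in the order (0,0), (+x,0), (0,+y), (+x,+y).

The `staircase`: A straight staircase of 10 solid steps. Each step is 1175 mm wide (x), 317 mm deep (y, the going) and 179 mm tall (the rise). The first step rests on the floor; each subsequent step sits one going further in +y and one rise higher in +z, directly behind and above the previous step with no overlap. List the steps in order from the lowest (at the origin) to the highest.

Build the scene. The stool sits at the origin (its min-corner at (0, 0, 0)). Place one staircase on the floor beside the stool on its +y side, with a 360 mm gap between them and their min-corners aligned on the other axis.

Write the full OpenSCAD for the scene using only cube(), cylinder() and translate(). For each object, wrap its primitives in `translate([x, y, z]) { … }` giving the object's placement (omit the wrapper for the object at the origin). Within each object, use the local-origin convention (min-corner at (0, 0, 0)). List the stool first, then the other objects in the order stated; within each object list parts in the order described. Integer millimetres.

translate([0, 0, 353]) cube([280, 257, 37]);
cube([32, 32, 353]);
translate([248, 0, 0]) cube([32, 32, 353]);
translate([0, 225, 0]) cube([32, 32, 353]);
translate([248, 225, 0]) cube([32, 32, 353]);
translate([0, 617, 0]) {
  cube([1175, 317, 179]);
  translate([0, 317, 179]) cube([1175, 317, 179]);
  translate([0, 634, 358]) cube([1175, 317, 179]);
  translate([0, 951, 537]) cube([1175, 317, 179]);
  translate([0, 1268, 716]) cube([1175, 317, 179]);
  translate([0, 1585, 895]) cube([1175, 317, 179]);
  translate([0, 1902, 1074]) cube([1175, 317, 179]);
  translate([0, 2219, 1253]) cube([1175, 317, 179]);
  translate([0, 2536, 1432]) cube([1175, 317, 179]);
  translate([0, 2853, 1611]) cube([1175, 317, 179]);
}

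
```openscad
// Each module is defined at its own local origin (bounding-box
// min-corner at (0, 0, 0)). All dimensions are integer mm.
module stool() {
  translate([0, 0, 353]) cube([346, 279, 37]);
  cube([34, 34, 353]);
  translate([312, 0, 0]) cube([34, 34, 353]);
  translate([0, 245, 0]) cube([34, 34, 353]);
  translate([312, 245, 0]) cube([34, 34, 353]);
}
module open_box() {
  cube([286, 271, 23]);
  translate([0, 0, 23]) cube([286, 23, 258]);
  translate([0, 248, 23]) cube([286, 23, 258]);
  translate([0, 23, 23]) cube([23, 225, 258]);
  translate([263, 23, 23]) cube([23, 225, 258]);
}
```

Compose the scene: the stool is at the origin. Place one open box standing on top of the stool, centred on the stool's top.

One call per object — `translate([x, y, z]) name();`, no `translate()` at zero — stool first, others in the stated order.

stool();
translate([30, 4, 390]) open_box();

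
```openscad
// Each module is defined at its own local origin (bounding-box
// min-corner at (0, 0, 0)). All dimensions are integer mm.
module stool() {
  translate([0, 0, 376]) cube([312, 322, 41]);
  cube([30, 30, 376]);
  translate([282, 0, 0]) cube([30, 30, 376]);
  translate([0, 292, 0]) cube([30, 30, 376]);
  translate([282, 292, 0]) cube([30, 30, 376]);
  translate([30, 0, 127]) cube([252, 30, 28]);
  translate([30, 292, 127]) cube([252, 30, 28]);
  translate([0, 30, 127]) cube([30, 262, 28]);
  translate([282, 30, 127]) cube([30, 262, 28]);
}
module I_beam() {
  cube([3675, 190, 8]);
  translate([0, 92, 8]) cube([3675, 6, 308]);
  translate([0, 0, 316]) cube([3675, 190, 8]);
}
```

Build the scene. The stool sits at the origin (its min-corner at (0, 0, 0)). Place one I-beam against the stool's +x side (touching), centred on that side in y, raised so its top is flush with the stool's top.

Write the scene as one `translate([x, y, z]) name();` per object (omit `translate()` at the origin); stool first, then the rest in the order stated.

stool();
translate([312, 66, 93]) I_beam();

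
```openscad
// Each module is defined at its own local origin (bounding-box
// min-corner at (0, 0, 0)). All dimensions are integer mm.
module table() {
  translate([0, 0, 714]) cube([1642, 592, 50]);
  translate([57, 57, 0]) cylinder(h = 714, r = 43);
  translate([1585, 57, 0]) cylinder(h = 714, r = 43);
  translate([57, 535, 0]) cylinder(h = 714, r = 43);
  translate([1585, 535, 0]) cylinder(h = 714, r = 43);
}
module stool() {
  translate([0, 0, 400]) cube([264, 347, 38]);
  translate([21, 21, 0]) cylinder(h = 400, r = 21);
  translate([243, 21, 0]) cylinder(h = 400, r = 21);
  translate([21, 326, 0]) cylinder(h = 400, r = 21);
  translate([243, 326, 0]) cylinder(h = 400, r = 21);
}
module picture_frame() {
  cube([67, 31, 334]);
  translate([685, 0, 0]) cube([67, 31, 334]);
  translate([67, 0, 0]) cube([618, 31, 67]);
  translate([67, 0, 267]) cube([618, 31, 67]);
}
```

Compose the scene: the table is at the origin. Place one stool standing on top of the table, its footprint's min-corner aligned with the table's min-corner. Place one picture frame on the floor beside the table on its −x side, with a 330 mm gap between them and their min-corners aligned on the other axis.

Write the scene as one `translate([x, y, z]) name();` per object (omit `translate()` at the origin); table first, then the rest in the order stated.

table();
translate([0, 0, 764]) stool();
translate([-1082, 0, 0]) picture_frame();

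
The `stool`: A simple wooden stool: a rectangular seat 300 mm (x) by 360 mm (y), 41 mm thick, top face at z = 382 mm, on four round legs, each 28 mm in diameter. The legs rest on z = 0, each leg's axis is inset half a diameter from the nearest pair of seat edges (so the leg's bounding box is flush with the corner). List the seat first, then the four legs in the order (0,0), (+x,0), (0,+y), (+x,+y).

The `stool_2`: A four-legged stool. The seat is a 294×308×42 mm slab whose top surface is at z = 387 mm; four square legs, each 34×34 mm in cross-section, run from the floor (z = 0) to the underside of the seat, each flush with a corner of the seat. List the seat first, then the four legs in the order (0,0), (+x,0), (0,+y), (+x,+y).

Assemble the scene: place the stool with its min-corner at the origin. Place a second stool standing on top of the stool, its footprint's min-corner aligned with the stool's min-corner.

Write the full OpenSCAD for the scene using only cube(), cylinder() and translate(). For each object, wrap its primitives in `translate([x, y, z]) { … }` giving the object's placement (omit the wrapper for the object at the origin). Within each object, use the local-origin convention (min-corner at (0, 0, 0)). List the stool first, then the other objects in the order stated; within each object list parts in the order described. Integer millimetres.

translate([0, 0, 341]) cube([300, 360, 41]);
translate([14, 14, 0]) cylinder(h = 341, r = 14);
translate([286, 14, 0]) cylinder(h = 341, r = 14);
translate([14, 346, 0]) cylinder(h = 341, r = 14);
translate([286, 346, 0]) cylinder(h = 341, r = 14);
translate([0, 0, 382]) {
  translate([0, 0, 345]) cube([294, 308, 42]);
  cube([34, 34, 345]);
  translate([260, 0, 0]) cube([34, 34, 345]);
  translate([0, 274, 0]) cube([34, 34, 345]);
  translate([260, 274, 0]) cube([34, 34, 345]);
}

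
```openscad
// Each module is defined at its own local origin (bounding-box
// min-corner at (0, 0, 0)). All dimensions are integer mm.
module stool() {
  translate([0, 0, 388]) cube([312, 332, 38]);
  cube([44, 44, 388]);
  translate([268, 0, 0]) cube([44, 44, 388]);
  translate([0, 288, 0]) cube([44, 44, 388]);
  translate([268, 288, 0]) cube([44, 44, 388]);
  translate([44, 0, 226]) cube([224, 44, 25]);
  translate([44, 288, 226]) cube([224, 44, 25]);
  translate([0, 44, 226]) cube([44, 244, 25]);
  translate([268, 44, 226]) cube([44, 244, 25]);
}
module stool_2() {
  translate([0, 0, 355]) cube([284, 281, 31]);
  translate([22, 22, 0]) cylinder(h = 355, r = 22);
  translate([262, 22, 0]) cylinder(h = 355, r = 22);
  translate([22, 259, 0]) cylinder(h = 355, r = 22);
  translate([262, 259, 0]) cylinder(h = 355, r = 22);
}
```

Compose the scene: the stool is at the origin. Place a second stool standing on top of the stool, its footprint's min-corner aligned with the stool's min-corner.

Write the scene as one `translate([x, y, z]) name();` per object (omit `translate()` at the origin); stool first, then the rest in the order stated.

stool();
translate([0, 0, 426]) stool_2();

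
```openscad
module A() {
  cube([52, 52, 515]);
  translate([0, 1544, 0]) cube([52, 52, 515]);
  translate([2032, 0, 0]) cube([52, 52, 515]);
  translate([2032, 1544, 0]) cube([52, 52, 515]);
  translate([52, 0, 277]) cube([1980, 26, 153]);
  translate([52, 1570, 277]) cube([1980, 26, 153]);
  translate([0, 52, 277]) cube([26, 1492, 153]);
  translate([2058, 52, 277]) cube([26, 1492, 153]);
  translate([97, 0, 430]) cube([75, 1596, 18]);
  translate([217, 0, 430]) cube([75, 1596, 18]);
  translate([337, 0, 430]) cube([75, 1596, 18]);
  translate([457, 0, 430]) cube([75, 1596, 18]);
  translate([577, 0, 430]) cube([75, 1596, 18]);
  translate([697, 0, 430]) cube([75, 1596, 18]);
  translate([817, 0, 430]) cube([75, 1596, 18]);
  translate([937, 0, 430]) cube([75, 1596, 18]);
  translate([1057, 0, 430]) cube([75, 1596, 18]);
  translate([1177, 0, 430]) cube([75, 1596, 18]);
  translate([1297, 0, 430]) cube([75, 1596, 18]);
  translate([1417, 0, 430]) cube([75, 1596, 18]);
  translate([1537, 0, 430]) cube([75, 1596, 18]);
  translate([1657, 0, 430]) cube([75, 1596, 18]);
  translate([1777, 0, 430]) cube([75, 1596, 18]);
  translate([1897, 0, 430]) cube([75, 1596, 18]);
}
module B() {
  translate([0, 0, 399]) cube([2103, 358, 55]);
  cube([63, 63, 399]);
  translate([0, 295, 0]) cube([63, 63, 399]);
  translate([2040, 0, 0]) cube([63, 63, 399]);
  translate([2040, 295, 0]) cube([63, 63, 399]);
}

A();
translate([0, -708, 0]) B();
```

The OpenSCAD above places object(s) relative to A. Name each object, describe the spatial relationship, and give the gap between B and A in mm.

The bench's nearest face is 350 mm from the bed frame's −y face.

A is a bed frame. B is a bench. The bench is on the floor beside the bed frame on its −y side. The gap between the bench and the bed frame is 350 mm.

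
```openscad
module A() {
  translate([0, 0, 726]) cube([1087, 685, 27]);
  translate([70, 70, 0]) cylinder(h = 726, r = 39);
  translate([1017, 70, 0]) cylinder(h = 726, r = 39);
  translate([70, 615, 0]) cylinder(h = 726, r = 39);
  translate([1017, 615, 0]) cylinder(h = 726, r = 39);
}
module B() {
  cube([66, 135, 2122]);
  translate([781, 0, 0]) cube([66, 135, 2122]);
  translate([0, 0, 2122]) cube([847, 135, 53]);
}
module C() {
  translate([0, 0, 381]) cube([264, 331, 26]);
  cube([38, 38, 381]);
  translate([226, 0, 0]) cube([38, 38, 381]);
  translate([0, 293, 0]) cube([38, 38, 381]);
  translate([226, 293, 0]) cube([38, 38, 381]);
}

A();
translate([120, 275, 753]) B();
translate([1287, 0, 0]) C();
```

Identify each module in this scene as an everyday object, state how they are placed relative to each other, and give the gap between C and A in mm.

A is a table. B is a door frame. C is a stool. The door frame is on top of the table, centred. The stool is on the floor beside the table on its +x side. The gap between the stool and the table is 200 mm.

The stool's nearest face is 200 mm from the table's +x face.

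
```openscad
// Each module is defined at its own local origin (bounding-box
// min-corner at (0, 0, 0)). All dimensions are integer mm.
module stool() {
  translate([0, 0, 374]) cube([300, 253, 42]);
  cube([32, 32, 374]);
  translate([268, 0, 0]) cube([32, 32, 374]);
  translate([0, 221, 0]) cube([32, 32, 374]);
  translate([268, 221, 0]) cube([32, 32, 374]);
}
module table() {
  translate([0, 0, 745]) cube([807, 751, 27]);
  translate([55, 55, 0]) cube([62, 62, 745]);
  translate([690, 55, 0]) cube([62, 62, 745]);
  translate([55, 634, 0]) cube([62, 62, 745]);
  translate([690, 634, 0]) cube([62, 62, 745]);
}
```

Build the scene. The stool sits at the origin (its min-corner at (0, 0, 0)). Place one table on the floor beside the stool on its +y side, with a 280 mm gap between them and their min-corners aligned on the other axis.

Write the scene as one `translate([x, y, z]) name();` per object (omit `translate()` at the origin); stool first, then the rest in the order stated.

stool();
translate([0, 533, 0]) table();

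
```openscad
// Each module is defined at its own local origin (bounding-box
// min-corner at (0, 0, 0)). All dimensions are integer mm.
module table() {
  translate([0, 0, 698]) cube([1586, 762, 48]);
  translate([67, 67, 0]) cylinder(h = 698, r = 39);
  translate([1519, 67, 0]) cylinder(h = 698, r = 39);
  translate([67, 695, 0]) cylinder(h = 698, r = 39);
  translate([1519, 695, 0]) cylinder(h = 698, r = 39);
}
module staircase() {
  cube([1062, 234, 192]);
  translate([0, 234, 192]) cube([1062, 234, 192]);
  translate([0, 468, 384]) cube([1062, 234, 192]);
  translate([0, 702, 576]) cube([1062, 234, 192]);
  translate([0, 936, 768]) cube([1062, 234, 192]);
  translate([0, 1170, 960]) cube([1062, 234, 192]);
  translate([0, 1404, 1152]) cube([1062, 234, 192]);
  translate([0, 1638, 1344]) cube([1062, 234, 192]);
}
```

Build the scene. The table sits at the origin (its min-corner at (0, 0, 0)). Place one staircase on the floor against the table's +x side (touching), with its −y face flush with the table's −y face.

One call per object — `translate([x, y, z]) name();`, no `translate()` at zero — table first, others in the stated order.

table();
translate([1586, 0, 0]) staircase();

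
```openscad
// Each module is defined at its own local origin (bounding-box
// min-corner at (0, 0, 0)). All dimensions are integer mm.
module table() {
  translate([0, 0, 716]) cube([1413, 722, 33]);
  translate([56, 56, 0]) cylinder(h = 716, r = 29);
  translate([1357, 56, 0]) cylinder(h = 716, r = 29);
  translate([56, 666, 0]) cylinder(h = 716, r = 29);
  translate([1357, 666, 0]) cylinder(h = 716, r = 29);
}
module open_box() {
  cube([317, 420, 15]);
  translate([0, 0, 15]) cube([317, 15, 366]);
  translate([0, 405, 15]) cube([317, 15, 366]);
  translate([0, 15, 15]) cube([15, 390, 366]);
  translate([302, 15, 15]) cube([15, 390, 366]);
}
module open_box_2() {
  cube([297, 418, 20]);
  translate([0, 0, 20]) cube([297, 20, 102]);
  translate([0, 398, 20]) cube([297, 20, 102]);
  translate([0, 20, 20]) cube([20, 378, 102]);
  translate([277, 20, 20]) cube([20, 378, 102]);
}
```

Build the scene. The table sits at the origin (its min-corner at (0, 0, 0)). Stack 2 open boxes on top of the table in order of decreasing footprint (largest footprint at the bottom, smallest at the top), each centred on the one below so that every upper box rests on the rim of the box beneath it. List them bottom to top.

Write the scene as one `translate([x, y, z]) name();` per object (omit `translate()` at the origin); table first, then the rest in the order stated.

table();
translate([548, 151, 749]) open_box();
translate([558, 152, 1130]) open_box_2();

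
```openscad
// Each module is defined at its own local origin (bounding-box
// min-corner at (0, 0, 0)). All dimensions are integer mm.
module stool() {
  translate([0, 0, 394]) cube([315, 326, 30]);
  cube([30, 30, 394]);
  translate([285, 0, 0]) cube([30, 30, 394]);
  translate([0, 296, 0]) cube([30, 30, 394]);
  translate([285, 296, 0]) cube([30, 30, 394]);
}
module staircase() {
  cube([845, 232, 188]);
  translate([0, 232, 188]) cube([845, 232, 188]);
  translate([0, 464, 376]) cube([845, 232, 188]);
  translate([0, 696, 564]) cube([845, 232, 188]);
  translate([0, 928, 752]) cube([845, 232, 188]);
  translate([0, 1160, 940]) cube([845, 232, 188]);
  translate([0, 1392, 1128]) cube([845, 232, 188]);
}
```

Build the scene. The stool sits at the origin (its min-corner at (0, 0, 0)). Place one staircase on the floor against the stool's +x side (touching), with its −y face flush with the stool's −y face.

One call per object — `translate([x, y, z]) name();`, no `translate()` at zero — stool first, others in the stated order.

stool();
translate([315, 0, 0]) staircase();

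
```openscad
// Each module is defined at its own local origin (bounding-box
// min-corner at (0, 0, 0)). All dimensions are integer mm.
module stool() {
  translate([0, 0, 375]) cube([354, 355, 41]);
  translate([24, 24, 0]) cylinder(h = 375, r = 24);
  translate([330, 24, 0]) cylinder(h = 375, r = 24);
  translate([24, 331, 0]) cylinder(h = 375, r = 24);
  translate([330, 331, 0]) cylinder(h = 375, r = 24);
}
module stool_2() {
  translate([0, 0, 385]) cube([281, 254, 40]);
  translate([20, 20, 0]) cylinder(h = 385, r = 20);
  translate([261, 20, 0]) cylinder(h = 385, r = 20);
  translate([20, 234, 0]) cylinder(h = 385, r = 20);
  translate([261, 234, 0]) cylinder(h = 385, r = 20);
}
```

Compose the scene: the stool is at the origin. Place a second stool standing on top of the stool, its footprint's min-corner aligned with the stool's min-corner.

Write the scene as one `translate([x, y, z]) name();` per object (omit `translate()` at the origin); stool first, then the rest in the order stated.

stool();
translate([0, 0, 416]) stool_2();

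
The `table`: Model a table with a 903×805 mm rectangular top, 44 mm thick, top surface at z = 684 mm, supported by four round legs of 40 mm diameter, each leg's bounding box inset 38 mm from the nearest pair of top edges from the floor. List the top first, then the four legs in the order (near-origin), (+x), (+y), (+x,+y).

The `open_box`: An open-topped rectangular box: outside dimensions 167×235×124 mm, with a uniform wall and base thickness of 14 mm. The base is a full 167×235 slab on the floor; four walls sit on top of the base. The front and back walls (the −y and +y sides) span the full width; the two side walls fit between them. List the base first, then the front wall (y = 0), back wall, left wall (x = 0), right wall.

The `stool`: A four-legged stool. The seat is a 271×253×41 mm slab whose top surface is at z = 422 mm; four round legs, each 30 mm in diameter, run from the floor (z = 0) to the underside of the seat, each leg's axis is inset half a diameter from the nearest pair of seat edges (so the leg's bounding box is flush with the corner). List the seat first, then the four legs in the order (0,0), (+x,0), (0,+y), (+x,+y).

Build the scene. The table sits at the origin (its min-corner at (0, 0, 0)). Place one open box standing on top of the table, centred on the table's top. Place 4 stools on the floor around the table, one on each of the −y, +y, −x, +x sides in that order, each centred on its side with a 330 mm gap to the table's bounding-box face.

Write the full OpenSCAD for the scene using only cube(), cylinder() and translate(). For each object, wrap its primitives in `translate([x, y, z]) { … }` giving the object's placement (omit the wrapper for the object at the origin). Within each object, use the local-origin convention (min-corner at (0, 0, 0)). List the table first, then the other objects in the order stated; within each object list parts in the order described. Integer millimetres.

translate([0, 0, 640]) cube([903, 805, 44]);
translate([58, 58, 0]) cylinder(h = 640, r = 20);
translate([845, 58, 0]) cylinder(h = 640, r = 20);
translate([58, 747, 0]) cylinder(h = 640, r = 20);
translate([845, 747, 0]) cylinder(h = 640, r = 20);
translate([368, 285, 684]) {
  cube([167, 235, 14]);
  translate([0, 0, 14]) cube([167, 14, 110]);
  translate([0, 221, 14]) cube([167, 14, 110]);
  translate([0, 14, 14]) cube([14, 207, 110]);
  translate([153, 14, 14]) cube([14, 207, 110]);
}
translate([316, -583, 0]) {
  translate([0, 0, 381]) cube([271, 253, 41]);
  translate([15, 15, 0]) cylinder(h = 381, r = 15);
  translate([256, 15, 0]) cylinder(h = 381, r = 15);
  translate([15, 238, 0]) cylinder(h = 381, r = 15);
  translate([256, 238, 0]) cylinder(h = 381, r = 15);
}
translate([316, 1135, 0]) {
  translate([0, 0, 381]) cube([271, 253, 41]);
  translate([15, 15, 0]) cylinder(h = 381, r = 15);
  translate([256, 15, 0]) cylinder(h = 381, r = 15);
  translate([15, 238, 0]) cylinder(h = 381, r = 15);
  translate([256, 238, 0]) cylinder(h = 381, r = 15);
}
translate([-601, 276, 0]) {
  translate([0, 0, 381]) cube([271, 253, 41]);
  translate([15, 15, 0]) cylinder(h = 381, r = 15);
  translate([256, 15, 0]) cylinder(h = 381, r = 15);
  translate([15, 238, 0]) cylinder(h = 381, r = 15);
  translate([256, 238, 0]) cylinder(h = 381, r = 15);
}
translate([1233, 276, 0]) {
  translate([0, 0, 381]) cube([271, 253, 41]);
  translate([15, 15, 0]) cylinder(h = 381, r = 15);
  translate([256, 15, 0]) cylinder(h = 381, r = 15);
  translate([15, 238, 0]) cylinder(h = 381, r = 15);
  translate([256, 238, 0]) cylinder(h = 381, r = 15);
}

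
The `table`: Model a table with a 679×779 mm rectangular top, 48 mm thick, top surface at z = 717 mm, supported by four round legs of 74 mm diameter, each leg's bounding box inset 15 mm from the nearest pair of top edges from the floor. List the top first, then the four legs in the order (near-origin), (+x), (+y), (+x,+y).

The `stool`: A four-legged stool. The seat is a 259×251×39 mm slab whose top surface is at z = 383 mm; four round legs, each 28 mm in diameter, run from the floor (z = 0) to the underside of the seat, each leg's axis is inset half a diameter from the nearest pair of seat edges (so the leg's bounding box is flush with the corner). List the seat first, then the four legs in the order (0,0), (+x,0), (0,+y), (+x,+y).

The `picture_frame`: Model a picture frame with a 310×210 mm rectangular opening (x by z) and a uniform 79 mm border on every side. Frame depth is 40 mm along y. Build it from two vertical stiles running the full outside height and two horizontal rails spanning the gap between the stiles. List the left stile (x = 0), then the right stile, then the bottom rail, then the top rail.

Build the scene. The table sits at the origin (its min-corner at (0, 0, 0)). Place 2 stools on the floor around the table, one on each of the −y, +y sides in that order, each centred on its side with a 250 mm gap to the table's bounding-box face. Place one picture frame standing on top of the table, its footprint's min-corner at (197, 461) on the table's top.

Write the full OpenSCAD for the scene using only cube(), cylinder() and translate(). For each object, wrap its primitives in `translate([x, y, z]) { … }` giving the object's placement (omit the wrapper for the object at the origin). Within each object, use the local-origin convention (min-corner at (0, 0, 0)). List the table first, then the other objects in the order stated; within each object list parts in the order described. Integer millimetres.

translate([0, 0, 669]) cube([679, 779, 48]);
translate([52, 52, 0]) cylinder(h = 669, r = 37);
translate([627, 52, 0]) cylinder(h = 669, r = 37);
translate([52, 727, 0]) cylinder(h = 669, r = 37);
translate([627, 727, 0]) cylinder(h = 669, r = 37);
translate([210, -501, 0]) {
  translate([0, 0, 344]) cube([259, 251, 39]);
  translate([14, 14, 0]) cylinder(h = 344, r = 14);
  translate([245, 14, 0]) cylinder(h = 344, r = 14);
  translate([14, 237, 0]) cylinder(h = 344, r = 14);
  translate([245, 237, 0]) cylinder(h = 344, r = 14);
}
translate([210, 1029, 0]) {
  translate([0, 0, 344]) cube([259, 251, 39]);
  translate([14, 14, 0]) cylinder(h = 344, r = 14);
  translate([245, 14, 0]) cylinder(h = 344, r = 14);
  translate([14, 237, 0]) cylinder(h = 344, r = 14);
  translate([245, 237, 0]) cylinder(h = 344, r = 14);
}
translate([197, 461, 717]) {
  cube([79, 40, 368]);
  translate([389, 0, 0]) cube([79, 40, 368]);
  translate([79, 0, 0]) cube([310, 40, 79]);
  translate([79, 0, 289]) cube([310, 40, 79]);
}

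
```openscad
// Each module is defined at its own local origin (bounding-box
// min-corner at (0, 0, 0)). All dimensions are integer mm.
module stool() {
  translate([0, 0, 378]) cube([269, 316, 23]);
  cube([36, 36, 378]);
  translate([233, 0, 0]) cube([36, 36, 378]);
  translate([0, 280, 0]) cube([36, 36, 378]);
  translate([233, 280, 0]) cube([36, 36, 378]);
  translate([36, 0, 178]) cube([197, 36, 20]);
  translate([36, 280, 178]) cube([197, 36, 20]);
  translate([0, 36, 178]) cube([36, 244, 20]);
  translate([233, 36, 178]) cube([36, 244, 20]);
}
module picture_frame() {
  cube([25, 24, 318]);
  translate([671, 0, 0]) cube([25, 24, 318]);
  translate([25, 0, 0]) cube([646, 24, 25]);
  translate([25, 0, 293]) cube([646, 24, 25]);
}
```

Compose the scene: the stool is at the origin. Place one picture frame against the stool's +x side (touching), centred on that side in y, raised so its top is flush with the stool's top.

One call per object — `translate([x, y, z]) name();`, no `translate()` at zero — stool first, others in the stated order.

stool();
translate([269, 146, 83]) picture_frame();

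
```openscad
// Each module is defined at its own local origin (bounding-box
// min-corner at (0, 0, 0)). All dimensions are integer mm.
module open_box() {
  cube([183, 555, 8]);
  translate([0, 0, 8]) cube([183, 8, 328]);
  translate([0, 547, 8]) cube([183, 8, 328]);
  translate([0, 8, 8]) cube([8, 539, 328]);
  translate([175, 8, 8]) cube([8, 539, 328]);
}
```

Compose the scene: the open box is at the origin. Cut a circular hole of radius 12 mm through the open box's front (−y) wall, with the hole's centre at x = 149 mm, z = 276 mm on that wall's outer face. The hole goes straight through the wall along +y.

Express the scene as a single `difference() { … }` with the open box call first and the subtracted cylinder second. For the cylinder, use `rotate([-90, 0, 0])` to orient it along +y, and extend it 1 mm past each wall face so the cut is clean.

difference() {
  open_box();
  translate([149, -1, 276]) rotate([-90, 0, 0]) cylinder(h = 10, r = 12);
}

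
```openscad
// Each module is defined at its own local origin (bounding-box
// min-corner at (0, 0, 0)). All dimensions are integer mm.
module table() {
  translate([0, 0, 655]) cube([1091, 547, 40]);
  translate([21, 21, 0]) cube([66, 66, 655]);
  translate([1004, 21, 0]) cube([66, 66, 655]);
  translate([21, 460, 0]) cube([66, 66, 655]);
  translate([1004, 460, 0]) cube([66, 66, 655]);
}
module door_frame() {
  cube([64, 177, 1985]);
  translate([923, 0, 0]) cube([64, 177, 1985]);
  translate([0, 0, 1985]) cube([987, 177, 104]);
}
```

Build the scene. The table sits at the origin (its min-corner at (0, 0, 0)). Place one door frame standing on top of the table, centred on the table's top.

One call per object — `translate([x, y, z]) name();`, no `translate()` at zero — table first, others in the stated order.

table();
translate([52, 185, 695]) door_frame();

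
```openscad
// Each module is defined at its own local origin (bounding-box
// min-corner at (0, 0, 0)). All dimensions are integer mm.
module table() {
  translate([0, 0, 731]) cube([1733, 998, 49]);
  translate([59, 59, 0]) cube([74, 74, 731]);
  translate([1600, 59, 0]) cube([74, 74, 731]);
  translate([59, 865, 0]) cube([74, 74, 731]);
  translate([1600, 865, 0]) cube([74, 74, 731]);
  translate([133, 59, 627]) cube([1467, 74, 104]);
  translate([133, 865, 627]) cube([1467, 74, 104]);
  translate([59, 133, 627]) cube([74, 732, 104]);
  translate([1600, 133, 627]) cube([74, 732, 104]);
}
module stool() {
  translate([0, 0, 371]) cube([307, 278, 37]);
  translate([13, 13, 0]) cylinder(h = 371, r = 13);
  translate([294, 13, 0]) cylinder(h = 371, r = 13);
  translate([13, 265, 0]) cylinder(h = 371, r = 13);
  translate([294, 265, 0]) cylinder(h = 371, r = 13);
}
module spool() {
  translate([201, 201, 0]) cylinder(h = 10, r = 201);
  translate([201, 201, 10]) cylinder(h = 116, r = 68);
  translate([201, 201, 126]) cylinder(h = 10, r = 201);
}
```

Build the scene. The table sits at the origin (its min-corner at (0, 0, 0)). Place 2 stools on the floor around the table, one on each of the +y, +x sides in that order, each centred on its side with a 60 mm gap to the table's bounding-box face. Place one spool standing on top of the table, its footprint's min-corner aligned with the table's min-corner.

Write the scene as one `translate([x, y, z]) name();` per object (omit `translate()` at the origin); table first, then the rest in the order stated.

table();
translate([713, 1058, 0]) stool();
translate([1793, 360, 0]) stool();
translate([0, 0, 780]) spool();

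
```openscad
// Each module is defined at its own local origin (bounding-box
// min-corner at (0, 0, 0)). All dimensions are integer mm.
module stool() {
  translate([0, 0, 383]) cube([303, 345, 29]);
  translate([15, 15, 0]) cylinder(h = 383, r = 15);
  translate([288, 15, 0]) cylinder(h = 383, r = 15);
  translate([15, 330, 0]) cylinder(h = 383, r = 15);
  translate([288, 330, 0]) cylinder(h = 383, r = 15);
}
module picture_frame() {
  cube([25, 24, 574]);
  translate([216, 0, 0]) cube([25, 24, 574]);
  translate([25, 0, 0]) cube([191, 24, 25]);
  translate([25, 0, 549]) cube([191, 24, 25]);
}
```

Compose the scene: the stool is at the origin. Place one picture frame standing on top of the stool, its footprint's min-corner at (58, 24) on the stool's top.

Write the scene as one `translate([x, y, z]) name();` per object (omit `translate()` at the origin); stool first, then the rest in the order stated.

stool();
translate([58, 24, 412]) picture_frame();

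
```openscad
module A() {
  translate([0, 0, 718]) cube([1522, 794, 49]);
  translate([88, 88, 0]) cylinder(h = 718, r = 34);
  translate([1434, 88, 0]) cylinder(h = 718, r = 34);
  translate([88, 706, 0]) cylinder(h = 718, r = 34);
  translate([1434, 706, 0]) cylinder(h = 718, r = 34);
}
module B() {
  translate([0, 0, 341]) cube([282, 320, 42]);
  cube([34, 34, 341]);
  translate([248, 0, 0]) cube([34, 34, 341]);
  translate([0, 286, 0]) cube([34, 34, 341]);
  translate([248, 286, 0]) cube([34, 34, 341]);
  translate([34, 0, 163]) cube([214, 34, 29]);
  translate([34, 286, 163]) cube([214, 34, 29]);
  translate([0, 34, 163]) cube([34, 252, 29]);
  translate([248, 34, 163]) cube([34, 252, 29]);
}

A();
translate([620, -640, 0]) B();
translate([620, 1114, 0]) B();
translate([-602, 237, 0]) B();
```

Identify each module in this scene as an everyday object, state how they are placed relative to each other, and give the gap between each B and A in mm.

Each stool's nearest face is 320 mm from the table's bounding box.

A is a table. B is a stool. Three stools sit around the table at the −y, +y, −x sides. The gap between each stool and the table is 320 mm.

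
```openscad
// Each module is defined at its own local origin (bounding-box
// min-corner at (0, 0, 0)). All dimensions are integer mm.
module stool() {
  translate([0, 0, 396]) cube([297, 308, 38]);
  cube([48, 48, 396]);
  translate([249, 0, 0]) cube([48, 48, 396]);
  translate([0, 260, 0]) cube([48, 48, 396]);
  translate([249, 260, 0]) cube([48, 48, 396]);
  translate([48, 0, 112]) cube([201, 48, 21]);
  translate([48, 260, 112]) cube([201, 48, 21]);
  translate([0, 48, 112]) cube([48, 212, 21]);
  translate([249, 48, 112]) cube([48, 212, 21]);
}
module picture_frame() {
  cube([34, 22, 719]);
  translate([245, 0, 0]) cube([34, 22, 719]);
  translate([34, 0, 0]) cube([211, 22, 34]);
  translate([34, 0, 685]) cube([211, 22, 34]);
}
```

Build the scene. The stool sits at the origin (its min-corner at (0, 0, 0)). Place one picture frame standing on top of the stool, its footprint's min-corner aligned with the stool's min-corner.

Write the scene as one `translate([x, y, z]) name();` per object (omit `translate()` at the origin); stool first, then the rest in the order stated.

stool();
translate([0, 0, 434]) picture_frame();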